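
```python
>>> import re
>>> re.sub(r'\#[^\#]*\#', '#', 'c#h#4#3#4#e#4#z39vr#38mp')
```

'c#4#4#4#38mp'

Every occurrence is swapped for '#'.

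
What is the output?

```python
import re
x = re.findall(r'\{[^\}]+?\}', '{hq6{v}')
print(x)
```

['{hq6{v}']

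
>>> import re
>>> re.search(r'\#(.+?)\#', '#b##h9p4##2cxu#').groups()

Lazy quantifiers expand one character at a time until the remainder of the pattern can match.
`re.search` scans for the first position where the pattern succeeds.
The match spans [0:3] → '#b#'.
Captured: group 1 = 'b'.

('b',)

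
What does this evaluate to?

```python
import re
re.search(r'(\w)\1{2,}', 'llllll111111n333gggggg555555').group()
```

'llllll'

`\1` is not a pattern — it's the concrete string captured by group 1, re-applied verbatim.
The match spans [0:6] → 'llllll'.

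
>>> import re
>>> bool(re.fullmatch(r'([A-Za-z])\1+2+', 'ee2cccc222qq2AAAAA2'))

For `fullmatch`, every character of the input must be accounted for by the pattern.
Here the string isn't matched end-to-end, so the call returns None, and `bool(None)` is False.

False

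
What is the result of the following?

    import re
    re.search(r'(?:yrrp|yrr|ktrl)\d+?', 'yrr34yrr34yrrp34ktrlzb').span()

The match spans [0:4] → 'yrr3'.

(0, 4)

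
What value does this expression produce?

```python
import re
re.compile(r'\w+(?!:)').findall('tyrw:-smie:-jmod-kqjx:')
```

Because the assertion is negative and zero-width, positions next to the forbidden text are skipped.
Matches: at [0:3] → 'tyr'; at [6:9] → 'smi'; at [12:16] → 'jmod'; at [17:20] → 'kqj'.
`findall` yields the raw match text (4 of them) because the pattern has no groups.

['tyr', 'smi', 'jmod', 'kqj']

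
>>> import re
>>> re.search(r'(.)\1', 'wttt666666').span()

(1, 3)

`\1` has to match the exact text group 1 already captured.
The match spans [1:3] → 'tt'.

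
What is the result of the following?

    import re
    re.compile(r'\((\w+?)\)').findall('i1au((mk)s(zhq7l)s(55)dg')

['mk', 'zhq7l', '55']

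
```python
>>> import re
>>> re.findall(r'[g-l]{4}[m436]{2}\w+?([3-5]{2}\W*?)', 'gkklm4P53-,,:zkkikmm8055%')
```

The pattern matches exactly 4 of a character in [g-l]; then exactly 2 of one of [m436], then one or more of a word character (lazy); then exactly 2 of a character in [3-5], then zero or more of a non-word character (lazy) (captured).
A `+?`/`*?`/`{m,n}?` starts at its minimum and grows only as far as needed for what follows to match.
Walking the string: at [0:9] match 'gkklm4P53', group 1 = '53'; at [14:24] match 'kkikmm8055', group 1 = '55'.
One capturing group, so `findall` returns just the captured substring from each match — 2 in all.

['53', '55']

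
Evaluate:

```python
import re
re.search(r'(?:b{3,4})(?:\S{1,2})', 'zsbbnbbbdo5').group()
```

'bbbdo'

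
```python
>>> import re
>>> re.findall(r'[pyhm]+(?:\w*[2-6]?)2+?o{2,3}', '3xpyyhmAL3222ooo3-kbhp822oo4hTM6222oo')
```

Pattern: one or more of one of [pyhm]; then zero or more of a word character, then optionally a character in [2-6] (non-capturing group); then one or more of the literal '2' (lazy), then 2 to 3 of the literal 'o'.
Walking the string: at [2:16] → 'pyyhmAL3222ooo'; at [20:37] → 'hp822oo4hTM6222oo'.
With no groups in the pattern, `findall` gives back each whole match — 2 here.

['pyyhmAL3222ooo', 'hp822oo4hTM6222oo']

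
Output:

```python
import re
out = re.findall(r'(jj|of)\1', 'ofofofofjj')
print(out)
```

['of', 'of']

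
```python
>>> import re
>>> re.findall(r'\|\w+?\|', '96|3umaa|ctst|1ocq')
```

With no groups in the pattern, `findall` gives back each whole match — 1 here.

['|3umaa|']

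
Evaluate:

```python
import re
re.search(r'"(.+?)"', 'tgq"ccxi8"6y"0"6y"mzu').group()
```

`search` walks the string left to right and returns the first match it finds.
The match spans [3:10] → '"ccxi8"'.
Captured: group 1 = 'ccxi8'.

'"ccxi8"'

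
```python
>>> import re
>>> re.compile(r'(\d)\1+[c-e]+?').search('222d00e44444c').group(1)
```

After group 1 captures some text, `\1` only succeeds where that same text appears again.
`re.search` tries every starting position until one works.
The match spans [0:4] → '222d'.
Captured: group 1 = '2'.

'2'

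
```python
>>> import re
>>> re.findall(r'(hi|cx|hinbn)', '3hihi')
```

['hi', 'hi']

`findall` collects group 1 from each match (2 total).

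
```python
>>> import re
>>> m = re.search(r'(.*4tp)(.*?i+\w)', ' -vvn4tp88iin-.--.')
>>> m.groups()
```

Pattern: zero or more of any character, then the literal '4tp' (captured); then zero or more of any character (lazy), then one or more of a literal 'i', then a word character (captured).
`search` walks the string left to right and returns the first match it finds.
The match spans [0:13] → ' -vvn4tp88iin'.
Captured: group 1 = ' -vvn4tp', group 2 = '88iin'.

(' -vvn4tp', '88iin')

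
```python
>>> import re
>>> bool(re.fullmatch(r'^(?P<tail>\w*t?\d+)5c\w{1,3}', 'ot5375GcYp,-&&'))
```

False

Pattern: anchored at the start of the string; then zero or more of a word character, then optionally the literal 't', then one or more of a digit (captured as 'tail'); then the literal '5c', then 1 to 3 of a word character.
`re.fullmatch` requires the pattern to consume the entire string.
Here the pattern can't cover the whole string, so the call returns None, and `bool(None)` is False.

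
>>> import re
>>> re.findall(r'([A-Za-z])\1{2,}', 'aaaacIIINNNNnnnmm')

After group 1 captures some text, `\1` only succeeds where that same text appears again.
Matches: at [0:4] match 'aaaa', group 1 = 'a'; at [5:8] match 'III', group 1 = 'I'; at [8:12] match 'NNNN', group 1 = 'N'; at [12:15] match 'nnn', group 1 = 'n'.
One capturing group, so `findall` returns just the captured substring from each match — 4 in all.

['a', 'I', 'N', 'n']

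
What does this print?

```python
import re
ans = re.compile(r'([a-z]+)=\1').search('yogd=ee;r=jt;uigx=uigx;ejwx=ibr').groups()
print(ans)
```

('uigx',)

The backreference `\1` re-matches whatever the first group consumed, character for character.
`re.search` scans for the first position where the pattern succeeds.
The match spans [13:22] → 'uigx=uigx'.
Captured: group 1 = 'uigx'.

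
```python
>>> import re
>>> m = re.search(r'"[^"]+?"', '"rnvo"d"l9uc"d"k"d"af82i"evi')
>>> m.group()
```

'"rnvo"'

`search` walks the string left to right and returns the first match it finds.
The match spans [0:6] → '"rnvo"'.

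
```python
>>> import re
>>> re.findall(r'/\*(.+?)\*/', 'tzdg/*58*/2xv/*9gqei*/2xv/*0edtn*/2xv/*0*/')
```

['58', '9gqei', '0edtn', '0']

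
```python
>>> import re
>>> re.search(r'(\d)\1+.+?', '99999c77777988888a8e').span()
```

(0, 6)

After group 1 captures some text, `\1` only succeeds where that same text appears again.
Unlike `match`, `search` isn't anchored — it looks for the pattern anywhere in the string.
The match spans [0:6] → '99999c'.
Captured: group 1 = '9'.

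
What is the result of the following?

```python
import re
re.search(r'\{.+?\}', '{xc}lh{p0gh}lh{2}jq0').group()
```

'{xc}'

With the lazy modifier that quantifier settles for the fewest repetitions that let the rest of the pattern succeed (the atoms after it are unaffected and can still be greedy).
`re.search` scans for the first position where the pattern succeeds.
The match spans [0:4] → '{xc}'.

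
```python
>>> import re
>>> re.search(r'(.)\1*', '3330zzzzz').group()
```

The backreference `\1` re-matches whatever the first group consumed, character for character.
The match spans [0:3] → '333'.

'333'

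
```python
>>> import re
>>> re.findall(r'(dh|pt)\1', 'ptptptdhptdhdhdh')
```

['pt', 'dh']

`\1` has to match the exact text group 1 already captured.
Matches: at [0:4] match 'ptpt', group 1 = 'pt'; at [10:14] match 'dhdh', group 1 = 'dh'.
`findall` collects group 1 from each match (2 total).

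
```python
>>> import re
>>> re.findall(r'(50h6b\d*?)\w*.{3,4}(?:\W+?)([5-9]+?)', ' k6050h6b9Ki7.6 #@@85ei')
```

The pattern matches the literal '50', then the literal 'h6b', then zero or more of a digit (lazy) (captured); then zero or more of a word character, then 3 to 4 of any character; then one or more of a non-word character (lazy) (non-capturing group); then one or more of a character in [5-9] (lazy) (captured).
Multiple groups make `findall` return tuples — one 2-tuple for the one match.

[('50h6b', '8')]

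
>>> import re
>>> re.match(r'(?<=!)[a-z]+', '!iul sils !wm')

None

Because the assertion is zero-width, the text it checks is not consumed and won't appear in the result.
`re.match` only tries the pattern at the start of the string.
Here the pattern fails at index 0, so the call returns None.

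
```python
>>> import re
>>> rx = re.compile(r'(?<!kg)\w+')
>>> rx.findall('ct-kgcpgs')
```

['ct', 'kgcpgs']

A negative assertion filters positions out without eating any characters.
Matches: at [0:2] → 'ct'; at [3:9] → 'kgcpgs'.
`findall` yields the raw match text (2 of them) because the pattern has no groups.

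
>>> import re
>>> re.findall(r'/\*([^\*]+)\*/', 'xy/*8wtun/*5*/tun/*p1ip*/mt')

Matches: at [9:14] match '/*5*/', group 1 = '5'; at [17:25] match '/*p1ip*/', group 1 = 'p1ip'.
One capturing group, so `findall` returns just the captured substring from each match — 2 in all.

['5', 'p1ip']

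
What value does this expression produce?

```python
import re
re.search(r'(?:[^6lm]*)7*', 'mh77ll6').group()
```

''

Pattern: zero or more of any character except [6lm] (non-capturing group); then zero or more of a literal '7'.
Unlike `match`, `search` isn't anchored — it looks for the pattern anywhere in the string.
The match spans [0:0] → ''.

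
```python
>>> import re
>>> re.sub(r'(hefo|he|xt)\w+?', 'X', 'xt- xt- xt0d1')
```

Matches: at [8:11] → 'xt0'.
Every occurrence is swapped for 'X'.

'xt- xt- Xd1'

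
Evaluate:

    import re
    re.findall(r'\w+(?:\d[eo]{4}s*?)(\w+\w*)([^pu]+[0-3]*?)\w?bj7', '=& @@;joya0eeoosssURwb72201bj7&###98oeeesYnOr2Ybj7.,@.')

[('sssURwb72201bj7', '&###98oeeesYnOr2Y')]

This matches one or more of a word character; then a digit, then exactly 4 of one of [eo], then zero or more of a literal 's' (lazy) (non-capturing group); then one or more of a word character, then zero or more of a word character (captured); then one or more of any character except [pu], then zero or more of a character in [0-3] (lazy) (captured); then optionally a word character, then the literal 'bj7'.
Walking the string: at [6:50] match 'joya0eeoosssURwb72201bj7&###98oeeesYnOr2Ybj7', groups = ('sssURwb72201bj7', '&###98oeeesYnOr2Y').
Multiple groups make `findall` return tuples — one 2-tuple for the one match.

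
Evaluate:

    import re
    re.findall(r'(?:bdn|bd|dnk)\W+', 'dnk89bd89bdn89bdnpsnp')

[]

No capturing groups, so `findall` returns the 0 full match strings.
Nothing in the string satisfies the pattern, so the list is empty.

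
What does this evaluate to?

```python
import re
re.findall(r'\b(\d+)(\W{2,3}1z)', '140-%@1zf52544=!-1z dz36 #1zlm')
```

[('140', '-%@1z')]

The pattern matches a word boundary (`\b`, zero-width); then one or more of a digit (captured); then 2 to 3 of a non-word character, then the literal '1z' (captured).
Walking the string: at [0:8] match '140-%@1z', groups = ('140', '-%@1z').
`findall` packs the 2 group values into a tuple for every match.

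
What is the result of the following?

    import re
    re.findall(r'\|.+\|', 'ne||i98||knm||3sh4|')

['||i98||knm||3sh4|']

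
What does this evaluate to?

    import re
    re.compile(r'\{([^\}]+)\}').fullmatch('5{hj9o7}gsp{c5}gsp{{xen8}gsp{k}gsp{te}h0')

`fullmatch` succeeds only if the pattern covers the string from start to end.
Here the pattern can't cover the whole string, so the call returns None.

None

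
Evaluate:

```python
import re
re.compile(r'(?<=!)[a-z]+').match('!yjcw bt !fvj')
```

None

The positive lookaround only admits positions where the adjacent text matches; those characters stay outside the span.
`re.match` only tries the pattern at the start of the string.
Here the string doesn't start with a match, so the call returns None.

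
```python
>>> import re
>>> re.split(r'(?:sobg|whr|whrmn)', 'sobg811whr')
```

Splitting on the pattern gives 3 pieces.

['', '811', '']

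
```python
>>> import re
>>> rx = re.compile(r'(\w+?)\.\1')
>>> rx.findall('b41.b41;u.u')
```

['b41', 'u']

A backreference is literal: `\1` must see the identical characters the first group matched.
Scanning left to right: at [0:7] match 'b41.b41', group 1 = 'b41'; at [8:11] match 'u.u', group 1 = 'u'.
With a single group, `findall` returns only what that group captured — 2 items.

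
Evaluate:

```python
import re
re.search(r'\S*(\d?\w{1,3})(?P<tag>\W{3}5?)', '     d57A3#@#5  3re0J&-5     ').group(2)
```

'#@#5'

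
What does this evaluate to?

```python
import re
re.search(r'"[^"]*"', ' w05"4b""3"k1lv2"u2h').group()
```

'"4b"'

`re.search` tries every starting position until one works.
The match spans [4:8] → '"4b"'.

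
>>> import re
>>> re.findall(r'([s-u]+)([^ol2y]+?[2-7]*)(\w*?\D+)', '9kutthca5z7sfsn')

[('utt', 'h', 'ca'), ('s', 'f', 'sn')]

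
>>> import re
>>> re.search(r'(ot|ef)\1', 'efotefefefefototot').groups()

('ef',)

`\1` is not a pattern — it's the concrete string captured by group 1, re-applied verbatim.
`re.search` tries every starting position until one works.
The match spans [4:8] → 'efef'.
Captured: group 1 = 'ef'.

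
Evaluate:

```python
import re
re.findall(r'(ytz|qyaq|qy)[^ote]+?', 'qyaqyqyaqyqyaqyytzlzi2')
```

['qyaq', 'qyaq', 'qyaq', 'ytz']

Alternation tries branches left to right and keeps the first one that lets the overall match succeed at that position.
Walking the string: at [0:5] match 'qyaqy', group 1 = 'qyaq'; at [5:10] match 'qyaqy', group 1 = 'qyaq'; at [10:15] match 'qyaqy', group 1 = 'qyaq'; at [15:19] match 'ytzl', group 1 = 'ytz'.
With a single group, `findall` returns only what that group captured — 4 items.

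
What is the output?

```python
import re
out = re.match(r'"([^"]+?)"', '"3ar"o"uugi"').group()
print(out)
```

`re.match` only tries the pattern at the start of the string.
The match spans [0:5] → '"3ar"'.
Captured: group 1 = '3ar'.

"3ar"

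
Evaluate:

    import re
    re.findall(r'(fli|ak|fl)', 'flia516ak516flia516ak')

['fli', 'ak', 'fli', 'ak']

Alternation tries branches left to right and keeps the first one that lets the overall match succeed at that position.
With a single group, `findall` returns only what that group captured — 4 items.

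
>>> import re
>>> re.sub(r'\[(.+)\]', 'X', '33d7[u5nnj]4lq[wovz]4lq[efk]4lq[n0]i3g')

'33d7Xi3g'

Each match is replaced by 'X'.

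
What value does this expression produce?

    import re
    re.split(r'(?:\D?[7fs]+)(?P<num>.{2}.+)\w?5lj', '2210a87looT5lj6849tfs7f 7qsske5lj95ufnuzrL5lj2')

Pattern: optionally a non-digit, then one or more of one of [7fs] (non-capturing group); then exactly 2 of any character, then one or more of any character (captured as 'num'); then optionally a word character, then the literal '5lj'.
Matches to split on: at [6:45] → '7looT5lj6849tfs7f 7qsske5lj95ufnuzrL5lj'.
Because the pattern has a capturing group, `split` also inserts each captured text between the pieces.

['2210a8', 'looT5lj6849tfs7f 7qsske5lj95ufnuzrL', '2']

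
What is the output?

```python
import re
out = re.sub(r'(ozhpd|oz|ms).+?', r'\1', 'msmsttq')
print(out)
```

mssttq

Each match is replaced using the text its own group 1 captured.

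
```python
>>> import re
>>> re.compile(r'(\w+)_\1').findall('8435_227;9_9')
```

`\1` has to match the exact text group 1 already captured.
Scanning left to right: at [9:12] match '9_9', group 1 = '9'.
One capturing group, so `findall` returns just the captured substring from the one match — 1 in all.

['9']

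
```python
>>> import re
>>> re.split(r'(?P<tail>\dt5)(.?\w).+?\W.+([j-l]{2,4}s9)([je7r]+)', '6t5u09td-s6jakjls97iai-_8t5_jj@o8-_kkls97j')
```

['', '6t5', 'u0', 'kls9', '7j', '']

The pattern matches a digit, then the literal 't5' (captured as 'tail'); then optionally any character, then a word character (captured); then one or more of any character (lazy), then a non-word character, then one or more of any character; then 2 to 4 of a character in [j-l], then the literal 's9' (captured); then one or more of one of [je7r] (captured).
With a capturing group present, the delimiter's captured portion is kept in the result list.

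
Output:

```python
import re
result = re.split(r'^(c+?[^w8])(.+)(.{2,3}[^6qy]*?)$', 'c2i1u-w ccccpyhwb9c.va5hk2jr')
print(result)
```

Because the pattern has a capturing group, `split` also inserts each captured text between the pieces.

['', 'c2', 'i1u-w ccccpyhwb9c.va5hk2', 'jr', '']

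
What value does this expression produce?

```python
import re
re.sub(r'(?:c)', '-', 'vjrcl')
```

Pattern: a literal 'c' (non-capturing group).
Matches: at [3:4] → 'c'.
Each match is replaced by '-'.

'vjr-l'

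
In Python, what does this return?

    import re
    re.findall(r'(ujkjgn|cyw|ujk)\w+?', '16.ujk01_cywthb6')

['ujk', 'cyw']

`findall` collects group 1 from each match (2 total).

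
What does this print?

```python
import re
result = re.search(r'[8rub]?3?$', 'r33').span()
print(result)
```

(2, 3)

This matches optionally one of [8rub]; then optionally a literal '3'; then anchored at the end.
`re.search` tries every starting position until one works.
The match spans [2:3] → '3'.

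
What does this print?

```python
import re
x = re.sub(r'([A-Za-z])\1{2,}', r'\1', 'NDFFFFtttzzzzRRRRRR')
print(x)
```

`\1` has to match the exact text group 1 already captured.
Matches: at [2:6] → 'FFFF'; at [6:9] → 'ttt'; at [9:13] → 'zzzz'; at [13:19] → 'RRRRRR'.
`\1` in the replacement pulls in group 1's text for each match.

NDFtzR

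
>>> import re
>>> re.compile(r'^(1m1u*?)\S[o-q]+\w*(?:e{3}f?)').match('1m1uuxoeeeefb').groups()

The match spans [0:12] → '1m1uuxoeeeef'.
Captured: group 1 = '1m1uu'.

('1m1uu',)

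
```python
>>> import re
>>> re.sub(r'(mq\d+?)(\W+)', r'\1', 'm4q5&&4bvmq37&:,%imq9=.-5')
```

'm4q5&&4bvmq37imq95'

The pattern matches the literal 'mq', then one or more of a digit (lazy) (captured); then one or more of a non-word character (captured).
Each match is replaced using the text its own group 1 captured.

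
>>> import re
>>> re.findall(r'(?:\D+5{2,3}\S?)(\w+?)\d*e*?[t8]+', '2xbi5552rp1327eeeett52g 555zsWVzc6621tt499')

['rp', 'sWVzc']

The `?` after the quantifier makes it lazy — it takes as little as possible before letting the rest of the pattern try.
With a single group, `findall` returns only what that group captured — 2 items.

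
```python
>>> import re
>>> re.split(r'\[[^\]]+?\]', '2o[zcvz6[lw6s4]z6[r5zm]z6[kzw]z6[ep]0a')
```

['2o', 'z6', 'z6', 'z6', '0a']

The string is cut at each match, leaving 5 pieces.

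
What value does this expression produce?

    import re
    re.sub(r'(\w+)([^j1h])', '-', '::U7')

'::-'

Pattern: one or more of a word character (captured); then any character except [j1h] (captured).
Matches: at [2:4] → 'U7'.
`sub` substitutes '-' at each match site.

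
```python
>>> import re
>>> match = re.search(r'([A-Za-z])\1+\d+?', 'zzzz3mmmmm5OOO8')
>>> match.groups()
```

('z',)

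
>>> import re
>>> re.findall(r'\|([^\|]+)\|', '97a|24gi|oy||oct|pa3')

With a single group, `findall` returns only what that group captured — 2 items.

['24gi', 'oct']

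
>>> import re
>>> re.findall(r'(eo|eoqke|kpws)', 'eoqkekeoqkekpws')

['eo', 'eo', 'kpws']

`|` is ordered: at each position the engine commits to the first alternative that works.
Walking the string: at [0:2] match 'eo', group 1 = 'eo'; at [6:8] match 'eo', group 1 = 'eo'; at [11:15] match 'kpws', group 1 = 'kpws'.
Because there's exactly one group, `findall` drops the full match and keeps group 1 from each hit.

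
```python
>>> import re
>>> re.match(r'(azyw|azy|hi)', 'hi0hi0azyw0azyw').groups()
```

The match spans [0:2] → 'hi'.
Captured: group 1 = 'hi'.

('hi',)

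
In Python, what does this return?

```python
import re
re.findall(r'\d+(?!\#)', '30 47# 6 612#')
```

['30', '4', '6', '61']

Because the assertion is negative and zero-width, positions next to the forbidden text are skipped.
`findall` yields the raw match text (4 of them) because the pattern has no groups.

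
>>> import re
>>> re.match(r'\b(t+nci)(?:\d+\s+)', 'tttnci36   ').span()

(0, 11)

`re.match` won't scan ahead — the pattern has to work from the very first character.
The match spans [0:11] → 'tttnci36   '.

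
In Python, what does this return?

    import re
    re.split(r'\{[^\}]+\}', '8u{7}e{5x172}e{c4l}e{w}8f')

['8u', 'e', 'e', 'e', '8f']

Matches to split on: at [2:5] → '{7}'; at [6:13] → '{5x172}'; at [14:19] → '{c4l}'; at [20:23] → '{w}'.
The string is cut at each match, leaving 5 pieces.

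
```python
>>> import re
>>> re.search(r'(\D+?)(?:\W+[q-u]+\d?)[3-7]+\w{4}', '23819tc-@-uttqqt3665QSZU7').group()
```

'tc-@-uttqqt3665QSZU'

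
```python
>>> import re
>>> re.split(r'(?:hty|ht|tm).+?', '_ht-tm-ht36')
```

['_', '', '', '6']

Matches to split on: at [1:4] → 'ht-'; at [4:7] → 'tm-'; at [7:10] → 'ht3'.
Each match becomes a cut point; 4 segments remain.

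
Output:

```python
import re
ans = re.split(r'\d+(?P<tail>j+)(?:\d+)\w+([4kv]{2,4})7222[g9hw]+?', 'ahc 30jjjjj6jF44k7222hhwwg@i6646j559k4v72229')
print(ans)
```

['ahc ', 'jjjjj', '4k', 'hwwg@i', 'j', '4v', '']

Pattern: one or more of a digit; then one or more of a literal 'j' (captured as 'tail'); then one or more of a digit (non-capturing group); then one or more of a word character; then 2 to 4 of one of [4kv] (captured); then the literal '722', then a literal '2', then one or more of one of [g9hw] (lazy).
Because the quantifier is non-greedy, it stops expanding at the earliest point where the rest of the pattern can succeed.
Matches to split on: at [4:22] → '30jjjjj6jF44k7222h'; at [28:44] → '6646j559k4v72229'.
With a capturing group present, the delimiter's captured portion is kept in the result list.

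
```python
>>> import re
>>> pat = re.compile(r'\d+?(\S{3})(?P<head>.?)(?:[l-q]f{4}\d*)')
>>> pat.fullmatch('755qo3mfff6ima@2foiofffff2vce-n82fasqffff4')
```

None

Pattern: one or more of a digit (lazy); then exactly 3 of a non-whitespace character (captured); then optionally any character (captured as 'head'); then a character in [l-q], then exactly 4 of a literal 'f', then zero or more of a digit (non-capturing group).
`re.fullmatch` requires the pattern to consume the entire string.
Here there's no way to consume every character, so the call returns None.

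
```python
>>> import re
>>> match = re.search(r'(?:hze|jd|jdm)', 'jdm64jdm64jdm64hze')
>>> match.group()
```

Alternation isn't longest-match — the leftmost alternative that fits at this position is chosen.
The match spans [0:2] → 'jd'.

'jd'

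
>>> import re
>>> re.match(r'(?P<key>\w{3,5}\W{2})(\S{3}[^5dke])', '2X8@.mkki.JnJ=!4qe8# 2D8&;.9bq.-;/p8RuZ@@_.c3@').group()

The pattern matches 3 to 5 of a word character, then exactly 2 of a non-word character (captured as 'key'); then exactly 3 of a non-whitespace character, then any character except [5dke] (captured).
`re.match` only tries the pattern at the start of the string.
The match spans [0:9] → '2X8@.mkki'.
Captured: group 1 = '2X8@.', group 2 = 'mkki'.

'2X8@.mkki'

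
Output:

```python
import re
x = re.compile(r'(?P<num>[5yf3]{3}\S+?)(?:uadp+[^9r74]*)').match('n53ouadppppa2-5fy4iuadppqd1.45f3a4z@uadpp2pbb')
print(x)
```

`re.match` won't scan ahead — the pattern has to work from the very first character.
Here the string doesn't start with a match, so the call returns None.

None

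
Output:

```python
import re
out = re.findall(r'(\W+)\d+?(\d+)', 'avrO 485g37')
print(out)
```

[(' ', '85')]

Pattern: one or more of a non-word character (captured); then one or more of a digit (lazy); then one or more of a digit (captured).
Walking the string: at [4:8] match ' 485', groups = (' ', '85').
`findall` packs the 2 group values into a tuple for every match.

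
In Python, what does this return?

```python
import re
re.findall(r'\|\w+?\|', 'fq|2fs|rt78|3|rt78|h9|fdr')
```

['|2fs|', '|3|', '|h9|']

Matches: at [2:7] → '|2fs|'; at [11:14] → '|3|'; at [18:22] → '|h9|'.
Since nothing is captured, `findall` lists the 3 matched substrings directly.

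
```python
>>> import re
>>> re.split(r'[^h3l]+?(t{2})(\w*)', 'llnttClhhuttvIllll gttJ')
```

This matches one or more of any character except [h3l] (lazy); then exactly 2 of a literal 't' (captured); then zero or more of a word character (captured).
Matches to split on: at [2:18] → 'nttClhhuttvIllll'; at [18:23] → ' gttJ'.
Because the pattern has a capturing group, `split` also inserts each captured text between the pieces.

['ll', 'tt', 'ClhhuttvIllll', '', 'tt', 'J', '']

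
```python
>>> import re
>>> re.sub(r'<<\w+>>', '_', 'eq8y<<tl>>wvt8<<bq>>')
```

Matches: at [4:10] → '<<tl>>'; at [14:20] → '<<bq>>'.
Every occurrence is swapped for '_'.

'eq8y_wvt8_'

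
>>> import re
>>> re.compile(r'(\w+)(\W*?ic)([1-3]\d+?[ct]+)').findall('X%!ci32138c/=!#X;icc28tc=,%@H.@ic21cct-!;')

[('H', '.@ic', '21cct')]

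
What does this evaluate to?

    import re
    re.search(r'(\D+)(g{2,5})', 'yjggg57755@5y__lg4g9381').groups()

('yjg', 'gg')

This matches one or more of a non-digit (captured); then 2 to 5 of a literal 'g' (captured).
`re.search` tries every starting position until one works.
The match spans [0:5] → 'yjggg'.
Captured: group 1 = 'yjg', group 2 = 'gg'.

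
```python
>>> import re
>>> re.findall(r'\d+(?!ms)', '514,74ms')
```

Because the assertion is negative and zero-width, positions next to the forbidden text are skipped.
Walking the string: at [0:3] → '514'; at [4:5] → '7'.
`findall` yields the raw match text (2 of them) because the pattern has no groups.

['514', '7']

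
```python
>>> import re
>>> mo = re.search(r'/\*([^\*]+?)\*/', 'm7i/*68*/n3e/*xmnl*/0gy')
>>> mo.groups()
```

`search` walks the string left to right and returns the first match it finds.
The match spans [3:9] → '/*68*/'.
Captured: group 1 = '68'.

('68',)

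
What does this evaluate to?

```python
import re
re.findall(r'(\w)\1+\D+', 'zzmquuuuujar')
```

['z']

The backreference `\1` re-matches whatever the first group consumed, character for character.
Walking the string: at [0:12] match 'zzmquuuuujar', group 1 = 'z'.
One capturing group, so `findall` returns just the captured substring from the one match — 1 in all.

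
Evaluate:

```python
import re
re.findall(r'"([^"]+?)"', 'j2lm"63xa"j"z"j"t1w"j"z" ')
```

['63xa', 'z', 't1w', 'z']

`findall` collects group 1 from each match (4 total).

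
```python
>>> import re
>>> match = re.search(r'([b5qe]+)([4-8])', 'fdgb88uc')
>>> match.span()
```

Pattern: one or more of one of [b5qe] (captured); then a character in [4-8] (captured).
The match spans [3:5] → 'b8'.

(3, 5)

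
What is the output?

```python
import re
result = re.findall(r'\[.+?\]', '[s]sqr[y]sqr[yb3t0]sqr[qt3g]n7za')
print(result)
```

['[s]', '[y]', '[yb3t0]', '[qt3g]']

The `?` after the quantifier makes it lazy — it takes as little as possible before letting the rest of the pattern try.
No capturing groups, so `findall` returns the 4 full match strings.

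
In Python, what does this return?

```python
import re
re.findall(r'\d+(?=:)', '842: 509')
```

['842']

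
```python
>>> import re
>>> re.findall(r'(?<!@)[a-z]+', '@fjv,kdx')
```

A negative assertion filters positions out without eating any characters.
Matches: at [2:4] → 'jv'; at [5:8] → 'kdx'.
With no groups in the pattern, `findall` gives back each whole match — 2 here.

['jv', 'kdx']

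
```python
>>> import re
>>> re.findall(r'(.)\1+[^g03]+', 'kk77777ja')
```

`\1` is not a pattern — it's the concrete string captured by group 1, re-applied verbatim.
Scanning left to right: at [0:9] match 'kk77777ja', group 1 = 'k'.
Because there's exactly one group, `findall` drops the full match and keeps group 1 from the one hit.

['k']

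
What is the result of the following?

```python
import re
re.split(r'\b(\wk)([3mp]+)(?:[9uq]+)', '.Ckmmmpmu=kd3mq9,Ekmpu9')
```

['.', 'Ck', 'mmmpm', '=kd3mq9,', 'Ek', 'mp', '']

This matches a word boundary (`\b`, zero-width); then a word character, then the literal 'k' (captured); then one or more of one of [3mp] (captured); then one or more of one of [9uq] (non-capturing group).
Matches to split on: at [1:9] → 'Ckmmmpmu'; at [17:23] → 'Ekmpu9'.
The group in the pattern means `split` returns the separators' captures alongside the pieces.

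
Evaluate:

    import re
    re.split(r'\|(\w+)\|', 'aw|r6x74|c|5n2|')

Matches to split on: at [2:9] → '|r6x74|'; at [10:15] → '|5n2|'.
With a capturing group present, the delimiter's captured portion is kept in the result list.

['aw', 'r6x74', 'c', '5n2', '']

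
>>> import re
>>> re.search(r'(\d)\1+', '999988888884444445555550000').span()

(0, 4)

`\1` has to match the exact text group 1 already captured.
The match spans [0:4] → '9999'.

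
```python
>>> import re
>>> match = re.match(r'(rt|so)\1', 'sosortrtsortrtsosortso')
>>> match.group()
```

`re.match` won't scan ahead — the pattern has to work from the very first character.
The match spans [0:4] → 'soso'.

'soso'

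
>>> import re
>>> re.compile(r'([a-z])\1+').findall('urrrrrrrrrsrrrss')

['r', 'r', 's']

`\1` has to match the exact text group 1 already captured.
Because there's exactly one group, `findall` drops the full match and keeps group 1 from each hit.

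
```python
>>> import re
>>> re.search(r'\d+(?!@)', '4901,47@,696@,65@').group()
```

A negative assertion filters positions out without eating any characters.
The match spans [0:4] → '4901'.

'4901'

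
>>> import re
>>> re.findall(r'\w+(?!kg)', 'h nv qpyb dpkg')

A negative assertion filters positions out without eating any characters.
Walking the string: at [0:1] → 'h'; at [2:4] → 'nv'; at [5:9] → 'qpyb'; at [10:14] → 'dpkg'.
Since nothing is captured, `findall` lists the 4 matched substrings directly.

['h', 'nv', 'qpyb', 'dpkg']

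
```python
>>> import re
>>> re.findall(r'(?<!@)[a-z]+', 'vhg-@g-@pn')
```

Because the assertion is negative and zero-width, positions next to the forbidden text are skipped.
With no groups in the pattern, `findall` gives back each whole match — 2 here.

['vhg', 'n']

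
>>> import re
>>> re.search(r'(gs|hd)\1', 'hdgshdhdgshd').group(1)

`\1` has to match the exact text group 1 already captured.
Unlike `match`, `search` isn't anchored — it looks for the pattern anywhere in the string.
The match spans [4:8] → 'hdhd'.
Captured: group 1 = 'hd'.

'hd'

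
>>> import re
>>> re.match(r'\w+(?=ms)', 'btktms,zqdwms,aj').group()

'btkt'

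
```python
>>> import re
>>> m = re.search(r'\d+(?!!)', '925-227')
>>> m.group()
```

'925'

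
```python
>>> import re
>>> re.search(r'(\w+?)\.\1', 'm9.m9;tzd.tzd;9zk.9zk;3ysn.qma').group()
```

'm9.m9'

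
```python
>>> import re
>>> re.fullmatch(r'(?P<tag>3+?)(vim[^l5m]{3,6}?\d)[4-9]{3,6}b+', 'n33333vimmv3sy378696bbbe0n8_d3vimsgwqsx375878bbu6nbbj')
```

None

This matches one or more of a literal '3' (lazy) (captured as 'tag'); then the literal 'vim', then 3 to 6 of any character except [l5m] (lazy), then a digit (captured); then 3 to 6 of a character in [4-9], then one or more of a literal 'b'.
`fullmatch` succeeds only if the pattern covers the string from start to end.
Here the pattern can't cover the whole string, so the call returns None.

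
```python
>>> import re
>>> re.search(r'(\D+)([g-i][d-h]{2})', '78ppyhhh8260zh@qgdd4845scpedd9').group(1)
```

'ppy'

Pattern: one or more of a non-digit (captured); then a character in [g-i], then exactly 2 of a character in [d-h] (captured).
Unlike `match`, `search` isn't anchored — it looks for the pattern anywhere in the string.
The match spans [2:8] → 'ppyhhh'.
Captured: group 1 = 'ppy', group 2 = 'hhh'.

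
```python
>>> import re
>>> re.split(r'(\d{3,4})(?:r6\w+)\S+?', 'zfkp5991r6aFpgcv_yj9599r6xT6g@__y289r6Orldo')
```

Pattern: 3 to 4 of a digit (captured); then the literal 'r6', then one or more of a word character (non-capturing group); then one or more of a non-whitespace character (lazy).
With the lazy modifier that quantifier settles for the fewest repetitions that let the rest of the pattern succeed (the atoms after it are unaffected and can still be greedy).
Matches to split on: at [4:30] → '5991r6aFpgcv_yj9599r6xT6g@'; at [33:43] → '289r6Orldo'.
With a capturing group present, the delimiter's captured portion is kept in the result list.

['zfkp', '5991', '__y', '289', '']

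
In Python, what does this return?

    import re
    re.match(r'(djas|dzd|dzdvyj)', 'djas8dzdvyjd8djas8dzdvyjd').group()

With `match`, the pattern is implicitly anchored at the beginning.
The match spans [0:4] → 'djas'.

'djas'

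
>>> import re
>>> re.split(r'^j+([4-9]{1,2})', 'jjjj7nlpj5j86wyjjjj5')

['', '7', 'nlpj5j86wyjjjj5']

This matches anchored at the start of the string; then one or more of a literal 'j'; then 1 to 2 of a character in [4-9] (captured).
Matches to split on: at [0:5] → 'jjjj7'.
Because the pattern has a capturing group, `split` also inserts each captured text between the pieces.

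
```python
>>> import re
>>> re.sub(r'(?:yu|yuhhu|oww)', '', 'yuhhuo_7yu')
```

The regex engine tests alternatives in the order written; an earlier branch that matches wins even if a later one would match more.
Matches: at [0:2] → 'yu'; at [8:10] → 'yu'.
`sub` substitutes '' at each match site.

'hhuo_7'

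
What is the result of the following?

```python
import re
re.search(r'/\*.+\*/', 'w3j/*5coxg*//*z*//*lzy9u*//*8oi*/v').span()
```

`re.search` scans for the first position where the pattern succeeds.
The match spans [3:33] → '/*5coxg*//*z*//*lzy9u*//*8oi*/'.

(3, 33)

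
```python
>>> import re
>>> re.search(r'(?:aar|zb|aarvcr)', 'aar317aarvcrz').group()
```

'aar'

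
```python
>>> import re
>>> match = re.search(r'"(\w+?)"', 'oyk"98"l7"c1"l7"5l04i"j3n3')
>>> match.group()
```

Unlike `match`, `search` isn't anchored — it looks for the pattern anywhere in the string.
The match spans [3:7] → '"98"'.
Captured: group 1 = '98'.

'"98"'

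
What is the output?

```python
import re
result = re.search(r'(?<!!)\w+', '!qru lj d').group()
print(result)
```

ru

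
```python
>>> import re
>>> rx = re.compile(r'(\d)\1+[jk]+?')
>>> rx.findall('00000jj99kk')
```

['0', '9']

The backreference `\1` re-matches whatever the first group consumed, character for character.
Scanning left to right: at [0:6] match '00000j', group 1 = '0'; at [7:10] match '99k', group 1 = '9'.
With a single group, `findall` returns only what that group captured — 2 items.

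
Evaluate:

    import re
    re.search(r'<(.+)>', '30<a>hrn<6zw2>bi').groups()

('a>hrn<6zw2',)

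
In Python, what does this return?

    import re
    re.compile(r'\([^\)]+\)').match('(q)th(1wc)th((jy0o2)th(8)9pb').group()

'(q)'

`match` is anchored at position 0; if the pattern doesn't fit there, it returns None.
The match spans [0:3] → '(q)'.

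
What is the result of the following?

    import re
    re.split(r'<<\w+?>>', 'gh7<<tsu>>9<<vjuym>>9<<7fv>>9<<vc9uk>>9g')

['gh7', '9', '9', '9', '9g']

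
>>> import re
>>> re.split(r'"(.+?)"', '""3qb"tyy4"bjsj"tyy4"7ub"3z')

A `+?`/`*?`/`{m,n}?` starts at its minimum and grows only as far as needed for what follows to match.
Because the pattern has a capturing group, `split` also inserts each captured text between the pieces.

['', '"3qb', 'tyy4', 'bjsj', 'tyy4', '7ub', '3z']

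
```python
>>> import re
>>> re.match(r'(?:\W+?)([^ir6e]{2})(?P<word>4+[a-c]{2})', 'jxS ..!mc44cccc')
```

None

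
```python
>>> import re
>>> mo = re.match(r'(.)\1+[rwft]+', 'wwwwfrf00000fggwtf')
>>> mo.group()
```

'wwwwfrf'

`re.match` won't scan ahead — the pattern has to work from the very first character.
The match spans [0:7] → 'wwwwfrf'.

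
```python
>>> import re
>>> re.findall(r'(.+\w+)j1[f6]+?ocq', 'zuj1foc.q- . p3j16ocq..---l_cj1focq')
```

['zuj1foc.q- . p3j16ocq..---l_c']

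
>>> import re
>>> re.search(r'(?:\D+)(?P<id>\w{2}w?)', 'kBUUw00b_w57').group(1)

The pattern matches one or more of a non-digit (non-capturing group); then exactly 2 of a word character, then optionally the literal 'w' (captured as 'id').
`search` walks the string left to right and returns the first match it finds.
The match spans [0:7] → 'kBUUw00'.
Captured: group 1 = '00'.

'00'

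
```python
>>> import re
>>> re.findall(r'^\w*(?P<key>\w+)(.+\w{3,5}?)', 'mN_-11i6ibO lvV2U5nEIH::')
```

The pattern matches anchored at the start of the string; then zero or more of a word character; then one or more of a word character (captured as 'key'); then one or more of any character, then 3 to 5 of a word character (lazy) (captured).
Walking the string: at [0:22] match 'mN_-11i6ibO lvV2U5nEIH', groups = ('_', '-11i6ibO lvV2U5nEIH').
With 2 capturing groups, `findall` returns a 2-tuple per match.

[('_', '-11i6ibO lvV2U5nEIH')]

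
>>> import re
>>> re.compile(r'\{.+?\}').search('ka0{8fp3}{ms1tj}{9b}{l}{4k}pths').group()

'{8fp3}'

With the lazy modifier that quantifier settles for the fewest repetitions that let the rest of the pattern succeed (the atoms after it are unaffected and can still be greedy).
`search` walks the string left to right and returns the first match it finds.
The match spans [3:9] → '{8fp3}'.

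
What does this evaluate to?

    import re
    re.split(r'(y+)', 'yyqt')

Pattern: one or more of a literal 'y' (captured).
Because the pattern has a capturing group, `split` also inserts each captured text between the pieces.

['', 'yy', 'qt']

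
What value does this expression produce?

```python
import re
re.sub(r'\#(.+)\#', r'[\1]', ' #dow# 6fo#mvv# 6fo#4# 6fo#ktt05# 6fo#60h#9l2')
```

' [dow# 6fo#mvv# 6fo#4# 6fo#ktt05# 6fo#60h]9l2'

Each match is replaced using the text its own group 1 captured.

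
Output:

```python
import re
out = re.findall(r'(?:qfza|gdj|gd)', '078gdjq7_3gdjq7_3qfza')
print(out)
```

Alternation isn't longest-match — the leftmost alternative that fits at this position is chosen.
Walking the string: at [3:6] → 'gdj'; at [10:13] → 'gdj'; at [17:21] → 'qfza'.
No capturing groups, so `findall` returns the 3 full match strings.

['gdj', 'gdj', 'qfza']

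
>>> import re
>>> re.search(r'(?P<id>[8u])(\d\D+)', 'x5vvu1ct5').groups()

('u', '1ct')

The pattern matches one of [8u] (captured as 'id'); then a digit, then one or more of a non-digit (captured).
Unlike `match`, `search` isn't anchored — it looks for the pattern anywhere in the string.
The match spans [4:8] → 'u1ct'.
Captured: group 1 = 'u', group 2 = '1ct'.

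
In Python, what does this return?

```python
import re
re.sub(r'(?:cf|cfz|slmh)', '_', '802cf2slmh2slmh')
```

'802_2_2_'

Matches: at [3:5] → 'cf'; at [6:10] → 'slmh'; at [11:15] → 'slmh'.
Every occurrence is swapped for '_'.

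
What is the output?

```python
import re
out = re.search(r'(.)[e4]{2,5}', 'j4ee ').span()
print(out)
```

Pattern: any character (captured); then 2 to 5 of one of [e4].
`re.search` scans for the first position where the pattern succeeds.
The match spans [0:4] → 'j4ee'.
Captured: group 1 = 'j'.

(0, 4)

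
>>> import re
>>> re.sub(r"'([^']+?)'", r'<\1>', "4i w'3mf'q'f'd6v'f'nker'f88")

Matches: at [4:9] → "'3mf'"; at [10:13] → "'f'"; at [16:19] → "'f'".
Each match is replaced using the text its own group 1 captured.

"4i w<3mf>q<f>d6v<f>nker'f88"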